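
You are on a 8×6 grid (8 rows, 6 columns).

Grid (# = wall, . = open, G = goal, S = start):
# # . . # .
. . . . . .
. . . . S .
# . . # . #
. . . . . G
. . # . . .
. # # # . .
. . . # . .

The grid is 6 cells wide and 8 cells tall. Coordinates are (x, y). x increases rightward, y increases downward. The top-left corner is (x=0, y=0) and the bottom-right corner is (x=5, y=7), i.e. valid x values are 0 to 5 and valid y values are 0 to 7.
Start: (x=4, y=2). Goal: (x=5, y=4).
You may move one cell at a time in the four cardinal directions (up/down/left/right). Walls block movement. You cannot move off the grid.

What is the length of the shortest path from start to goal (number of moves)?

Answer: Shortest path length: 3

Derivation:
BFS from (x=4, y=2) until reaching (x=5, y=4):
  Distance 0: (x=4, y=2)
  Distance 1: (x=4, y=1), (x=3, y=2), (x=5, y=2), (x=4, y=3)
  Distance 2: (x=3, y=1), (x=5, y=1), (x=2, y=2), (x=4, y=4)
  Distance 3: (x=3, y=0), (x=5, y=0), (x=2, y=1), (x=1, y=2), (x=2, y=3), (x=3, y=4), (x=5, y=4), (x=4, y=5)  <- goal reached here
One shortest path (3 moves): (x=4, y=2) -> (x=4, y=3) -> (x=4, y=4) -> (x=5, y=4)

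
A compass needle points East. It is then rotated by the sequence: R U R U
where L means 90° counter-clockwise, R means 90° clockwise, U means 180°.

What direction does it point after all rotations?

Start: East
  R (right (90° clockwise)) -> South
  U (U-turn (180°)) -> North
  R (right (90° clockwise)) -> East
  U (U-turn (180°)) -> West
Final: West

Answer: Final heading: West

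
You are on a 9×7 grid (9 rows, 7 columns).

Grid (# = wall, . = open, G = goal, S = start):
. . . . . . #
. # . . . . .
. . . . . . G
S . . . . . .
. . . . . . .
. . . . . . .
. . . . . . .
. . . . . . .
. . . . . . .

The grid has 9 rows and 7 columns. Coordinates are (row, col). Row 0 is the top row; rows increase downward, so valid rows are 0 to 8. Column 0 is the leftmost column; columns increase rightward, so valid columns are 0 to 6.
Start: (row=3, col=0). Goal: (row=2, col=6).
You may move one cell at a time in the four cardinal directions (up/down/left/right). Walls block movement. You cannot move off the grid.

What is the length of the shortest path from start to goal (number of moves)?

Answer: Shortest path length: 7

Derivation:
BFS from (row=3, col=0) until reaching (row=2, col=6):
  Distance 0: (row=3, col=0)
  Distance 1: (row=2, col=0), (row=3, col=1), (row=4, col=0)
  Distance 2: (row=1, col=0), (row=2, col=1), (row=3, col=2), (row=4, col=1), (row=5, col=0)
  Distance 3: (row=0, col=0), (row=2, col=2), (row=3, col=3), (row=4, col=2), (row=5, col=1), (row=6, col=0)
  Distance 4: (row=0, col=1), (row=1, col=2), (row=2, col=3), (row=3, col=4), (row=4, col=3), (row=5, col=2), (row=6, col=1), (row=7, col=0)
  Distance 5: (row=0, col=2), (row=1, col=3), (row=2, col=4), (row=3, col=5), (row=4, col=4), (row=5, col=3), (row=6, col=2), (row=7, col=1), (row=8, col=0)
  Distance 6: (row=0, col=3), (row=1, col=4), (row=2, col=5), (row=3, col=6), (row=4, col=5), (row=5, col=4), (row=6, col=3), (row=7, col=2), (row=8, col=1)
  Distance 7: (row=0, col=4), (row=1, col=5), (row=2, col=6), (row=4, col=6), (row=5, col=5), (row=6, col=4), (row=7, col=3), (row=8, col=2)  <- goal reached here
One shortest path (7 moves): (row=3, col=0) -> (row=3, col=1) -> (row=3, col=2) -> (row=3, col=3) -> (row=3, col=4) -> (row=3, col=5) -> (row=3, col=6) -> (row=2, col=6)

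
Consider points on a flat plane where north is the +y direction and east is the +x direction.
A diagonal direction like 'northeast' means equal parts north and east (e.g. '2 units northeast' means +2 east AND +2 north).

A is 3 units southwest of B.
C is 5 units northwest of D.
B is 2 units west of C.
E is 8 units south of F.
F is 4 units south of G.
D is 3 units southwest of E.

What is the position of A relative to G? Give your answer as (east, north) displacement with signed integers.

Answer: A is at (east=-13, north=-13) relative to G.

Derivation:
Place G at the origin (east=0, north=0).
  F is 4 units south of G: delta (east=+0, north=-4); F at (east=0, north=-4).
  E is 8 units south of F: delta (east=+0, north=-8); E at (east=0, north=-12).
  D is 3 units southwest of E: delta (east=-3, north=-3); D at (east=-3, north=-15).
  C is 5 units northwest of D: delta (east=-5, north=+5); C at (east=-8, north=-10).
  B is 2 units west of C: delta (east=-2, north=+0); B at (east=-10, north=-10).
  A is 3 units southwest of B: delta (east=-3, north=-3); A at (east=-13, north=-13).
Therefore A relative to G: (east=-13, north=-13).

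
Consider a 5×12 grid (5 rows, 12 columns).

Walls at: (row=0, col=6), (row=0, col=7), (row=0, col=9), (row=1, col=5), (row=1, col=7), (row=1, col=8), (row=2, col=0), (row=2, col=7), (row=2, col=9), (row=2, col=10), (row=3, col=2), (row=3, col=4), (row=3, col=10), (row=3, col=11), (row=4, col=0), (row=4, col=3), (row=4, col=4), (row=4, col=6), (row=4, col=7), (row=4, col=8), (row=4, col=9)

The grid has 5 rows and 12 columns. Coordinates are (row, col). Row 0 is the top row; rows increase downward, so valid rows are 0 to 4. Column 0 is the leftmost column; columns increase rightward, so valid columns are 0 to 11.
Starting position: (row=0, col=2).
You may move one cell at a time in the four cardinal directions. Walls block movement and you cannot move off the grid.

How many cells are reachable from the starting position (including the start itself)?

BFS flood-fill from (row=0, col=2):
  Distance 0: (row=0, col=2)
  Distance 1: (row=0, col=1), (row=0, col=3), (row=1, col=2)
  Distance 2: (row=0, col=0), (row=0, col=4), (row=1, col=1), (row=1, col=3), (row=2, col=2)
  Distance 3: (row=0, col=5), (row=1, col=0), (row=1, col=4), (row=2, col=1), (row=2, col=3)
  Distance 4: (row=2, col=4), (row=3, col=1), (row=3, col=3)
  Distance 5: (row=2, col=5), (row=3, col=0), (row=4, col=1)
  Distance 6: (row=2, col=6), (row=3, col=5), (row=4, col=2)
  Distance 7: (row=1, col=6), (row=3, col=6), (row=4, col=5)
  Distance 8: (row=3, col=7)
  Distance 9: (row=3, col=8)
  Distance 10: (row=2, col=8), (row=3, col=9)
Total reachable: 30 (grid has 39 open cells total)

Answer: Reachable cells: 30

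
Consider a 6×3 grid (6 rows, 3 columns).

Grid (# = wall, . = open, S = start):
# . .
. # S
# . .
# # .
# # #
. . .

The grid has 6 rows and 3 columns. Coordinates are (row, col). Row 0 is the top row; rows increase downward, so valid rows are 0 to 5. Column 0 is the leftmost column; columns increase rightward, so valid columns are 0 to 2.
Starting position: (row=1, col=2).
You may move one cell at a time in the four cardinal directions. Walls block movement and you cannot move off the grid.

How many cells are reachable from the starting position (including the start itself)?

Answer: Reachable cells: 6

Derivation:
BFS flood-fill from (row=1, col=2):
  Distance 0: (row=1, col=2)
  Distance 1: (row=0, col=2), (row=2, col=2)
  Distance 2: (row=0, col=1), (row=2, col=1), (row=3, col=2)
Total reachable: 6 (grid has 10 open cells total)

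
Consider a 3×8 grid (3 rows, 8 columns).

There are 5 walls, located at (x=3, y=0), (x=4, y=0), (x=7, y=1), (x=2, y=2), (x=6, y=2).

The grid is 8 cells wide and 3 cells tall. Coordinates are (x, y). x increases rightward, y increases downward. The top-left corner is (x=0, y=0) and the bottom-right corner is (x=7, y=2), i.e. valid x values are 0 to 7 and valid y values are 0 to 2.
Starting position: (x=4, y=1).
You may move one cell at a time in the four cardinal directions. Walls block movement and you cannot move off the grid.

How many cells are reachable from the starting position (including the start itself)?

BFS flood-fill from (x=4, y=1):
  Distance 0: (x=4, y=1)
  Distance 1: (x=3, y=1), (x=5, y=1), (x=4, y=2)
  Distance 2: (x=5, y=0), (x=2, y=1), (x=6, y=1), (x=3, y=2), (x=5, y=2)
  Distance 3: (x=2, y=0), (x=6, y=0), (x=1, y=1)
  Distance 4: (x=1, y=0), (x=7, y=0), (x=0, y=1), (x=1, y=2)
  Distance 5: (x=0, y=0), (x=0, y=2)
Total reachable: 18 (grid has 19 open cells total)

Answer: Reachable cells: 18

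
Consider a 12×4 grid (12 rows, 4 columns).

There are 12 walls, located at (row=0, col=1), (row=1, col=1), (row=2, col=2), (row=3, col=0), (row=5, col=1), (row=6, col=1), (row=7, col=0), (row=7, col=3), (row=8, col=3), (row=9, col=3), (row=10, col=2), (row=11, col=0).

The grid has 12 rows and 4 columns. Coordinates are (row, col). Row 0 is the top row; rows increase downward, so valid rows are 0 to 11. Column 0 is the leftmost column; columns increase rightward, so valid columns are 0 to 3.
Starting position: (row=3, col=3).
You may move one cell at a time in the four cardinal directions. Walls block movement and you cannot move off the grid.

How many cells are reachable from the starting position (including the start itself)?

BFS flood-fill from (row=3, col=3):
  Distance 0: (row=3, col=3)
  Distance 1: (row=2, col=3), (row=3, col=2), (row=4, col=3)
  Distance 2: (row=1, col=3), (row=3, col=1), (row=4, col=2), (row=5, col=3)
  Distance 3: (row=0, col=3), (row=1, col=2), (row=2, col=1), (row=4, col=1), (row=5, col=2), (row=6, col=3)
  Distance 4: (row=0, col=2), (row=2, col=0), (row=4, col=0), (row=6, col=2)
  Distance 5: (row=1, col=0), (row=5, col=0), (row=7, col=2)
  Distance 6: (row=0, col=0), (row=6, col=0), (row=7, col=1), (row=8, col=2)
  Distance 7: (row=8, col=1), (row=9, col=2)
  Distance 8: (row=8, col=0), (row=9, col=1)
  Distance 9: (row=9, col=0), (row=10, col=1)
  Distance 10: (row=10, col=0), (row=11, col=1)
  Distance 11: (row=11, col=2)
  Distance 12: (row=11, col=3)
  Distance 13: (row=10, col=3)
Total reachable: 36 (grid has 36 open cells total)

Answer: Reachable cells: 36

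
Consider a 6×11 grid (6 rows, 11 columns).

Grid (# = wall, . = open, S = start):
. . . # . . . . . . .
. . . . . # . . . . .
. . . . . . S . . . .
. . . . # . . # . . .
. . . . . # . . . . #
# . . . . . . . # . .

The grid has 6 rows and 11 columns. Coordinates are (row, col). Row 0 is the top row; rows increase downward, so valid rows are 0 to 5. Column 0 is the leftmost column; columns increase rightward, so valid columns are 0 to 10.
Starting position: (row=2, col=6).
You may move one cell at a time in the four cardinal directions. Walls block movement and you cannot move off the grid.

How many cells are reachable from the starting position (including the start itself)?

BFS flood-fill from (row=2, col=6):
  Distance 0: (row=2, col=6)
  Distance 1: (row=1, col=6), (row=2, col=5), (row=2, col=7), (row=3, col=6)
  Distance 2: (row=0, col=6), (row=1, col=7), (row=2, col=4), (row=2, col=8), (row=3, col=5), (row=4, col=6)
  Distance 3: (row=0, col=5), (row=0, col=7), (row=1, col=4), (row=1, col=8), (row=2, col=3), (row=2, col=9), (row=3, col=8), (row=4, col=7), (row=5, col=6)
  Distance 4: (row=0, col=4), (row=0, col=8), (row=1, col=3), (row=1, col=9), (row=2, col=2), (row=2, col=10), (row=3, col=3), (row=3, col=9), (row=4, col=8), (row=5, col=5), (row=5, col=7)
  Distance 5: (row=0, col=9), (row=1, col=2), (row=1, col=10), (row=2, col=1), (row=3, col=2), (row=3, col=10), (row=4, col=3), (row=4, col=9), (row=5, col=4)
  Distance 6: (row=0, col=2), (row=0, col=10), (row=1, col=1), (row=2, col=0), (row=3, col=1), (row=4, col=2), (row=4, col=4), (row=5, col=3), (row=5, col=9)
  Distance 7: (row=0, col=1), (row=1, col=0), (row=3, col=0), (row=4, col=1), (row=5, col=2), (row=5, col=10)
  Distance 8: (row=0, col=0), (row=4, col=0), (row=5, col=1)
Total reachable: 58 (grid has 58 open cells total)

Answer: Reachable cells: 58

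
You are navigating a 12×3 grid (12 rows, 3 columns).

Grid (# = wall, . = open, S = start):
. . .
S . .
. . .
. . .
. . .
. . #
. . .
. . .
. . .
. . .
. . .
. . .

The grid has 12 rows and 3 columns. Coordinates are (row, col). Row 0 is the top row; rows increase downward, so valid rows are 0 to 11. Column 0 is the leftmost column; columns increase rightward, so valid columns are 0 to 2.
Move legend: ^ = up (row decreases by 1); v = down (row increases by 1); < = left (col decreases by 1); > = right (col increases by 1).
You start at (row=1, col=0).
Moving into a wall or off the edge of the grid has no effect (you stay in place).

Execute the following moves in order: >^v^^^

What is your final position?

Answer: Final position: (row=0, col=1)

Derivation:
Start: (row=1, col=0)
  > (right): (row=1, col=0) -> (row=1, col=1)
  ^ (up): (row=1, col=1) -> (row=0, col=1)
  v (down): (row=0, col=1) -> (row=1, col=1)
  ^ (up): (row=1, col=1) -> (row=0, col=1)
  ^ (up): blocked, stay at (row=0, col=1)
  ^ (up): blocked, stay at (row=0, col=1)
Final: (row=0, col=1)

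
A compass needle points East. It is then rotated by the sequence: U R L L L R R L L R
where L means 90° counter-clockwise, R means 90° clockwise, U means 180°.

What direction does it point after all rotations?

Answer: Final heading: South

Derivation:
Start: East
  U (U-turn (180°)) -> West
  R (right (90° clockwise)) -> North
  L (left (90° counter-clockwise)) -> West
  L (left (90° counter-clockwise)) -> South
  L (left (90° counter-clockwise)) -> East
  R (right (90° clockwise)) -> South
  R (right (90° clockwise)) -> West
  L (left (90° counter-clockwise)) -> South
  L (left (90° counter-clockwise)) -> East
  R (right (90° clockwise)) -> South
Final: South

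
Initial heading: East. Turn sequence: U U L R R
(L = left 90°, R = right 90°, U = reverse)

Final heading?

Start: East
  U (U-turn (180°)) -> West
  U (U-turn (180°)) -> East
  L (left (90° counter-clockwise)) -> North
  R (right (90° clockwise)) -> East
  R (right (90° clockwise)) -> South
Final: South

Answer: Final heading: South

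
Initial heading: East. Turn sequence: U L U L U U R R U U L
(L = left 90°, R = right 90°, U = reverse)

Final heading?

Start: East
  U (U-turn (180°)) -> West
  L (left (90° counter-clockwise)) -> South
  U (U-turn (180°)) -> North
  L (left (90° counter-clockwise)) -> West
  U (U-turn (180°)) -> East
  U (U-turn (180°)) -> West
  R (right (90° clockwise)) -> North
  R (right (90° clockwise)) -> East
  U (U-turn (180°)) -> West
  U (U-turn (180°)) -> East
  L (left (90° counter-clockwise)) -> North
Final: North

Answer: Final heading: North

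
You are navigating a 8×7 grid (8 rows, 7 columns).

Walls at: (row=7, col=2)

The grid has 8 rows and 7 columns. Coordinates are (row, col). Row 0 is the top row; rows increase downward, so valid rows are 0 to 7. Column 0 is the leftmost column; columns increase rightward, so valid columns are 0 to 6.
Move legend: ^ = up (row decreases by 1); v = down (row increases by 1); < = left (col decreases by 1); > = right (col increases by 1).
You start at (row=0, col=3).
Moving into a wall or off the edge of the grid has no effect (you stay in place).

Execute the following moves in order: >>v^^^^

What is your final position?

Answer: Final position: (row=0, col=5)

Derivation:
Start: (row=0, col=3)
  > (right): (row=0, col=3) -> (row=0, col=4)
  > (right): (row=0, col=4) -> (row=0, col=5)
  v (down): (row=0, col=5) -> (row=1, col=5)
  ^ (up): (row=1, col=5) -> (row=0, col=5)
  [×3]^ (up): blocked, stay at (row=0, col=5)
Final: (row=0, col=5)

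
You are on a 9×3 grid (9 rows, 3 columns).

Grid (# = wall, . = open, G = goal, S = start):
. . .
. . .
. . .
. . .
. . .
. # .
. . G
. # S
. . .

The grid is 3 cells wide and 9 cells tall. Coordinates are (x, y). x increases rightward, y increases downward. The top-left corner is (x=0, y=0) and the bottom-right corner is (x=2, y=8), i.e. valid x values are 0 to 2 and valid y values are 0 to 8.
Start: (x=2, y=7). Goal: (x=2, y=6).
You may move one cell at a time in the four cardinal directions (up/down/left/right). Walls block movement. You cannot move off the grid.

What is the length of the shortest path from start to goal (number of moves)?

Answer: Shortest path length: 1

Derivation:
BFS from (x=2, y=7) until reaching (x=2, y=6):
  Distance 0: (x=2, y=7)
  Distance 1: (x=2, y=6), (x=2, y=8)  <- goal reached here
One shortest path (1 moves): (x=2, y=7) -> (x=2, y=6)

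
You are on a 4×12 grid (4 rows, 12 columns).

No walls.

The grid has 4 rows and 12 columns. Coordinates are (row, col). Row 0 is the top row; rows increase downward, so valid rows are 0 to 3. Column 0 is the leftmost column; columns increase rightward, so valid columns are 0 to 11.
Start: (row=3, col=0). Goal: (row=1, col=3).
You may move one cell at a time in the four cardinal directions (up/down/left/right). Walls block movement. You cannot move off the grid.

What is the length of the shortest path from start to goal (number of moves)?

Answer: Shortest path length: 5

Derivation:
BFS from (row=3, col=0) until reaching (row=1, col=3):
  Distance 0: (row=3, col=0)
  Distance 1: (row=2, col=0), (row=3, col=1)
  Distance 2: (row=1, col=0), (row=2, col=1), (row=3, col=2)
  Distance 3: (row=0, col=0), (row=1, col=1), (row=2, col=2), (row=3, col=3)
  Distance 4: (row=0, col=1), (row=1, col=2), (row=2, col=3), (row=3, col=4)
  Distance 5: (row=0, col=2), (row=1, col=3), (row=2, col=4), (row=3, col=5)  <- goal reached here
One shortest path (5 moves): (row=3, col=0) -> (row=3, col=1) -> (row=3, col=2) -> (row=3, col=3) -> (row=2, col=3) -> (row=1, col=3)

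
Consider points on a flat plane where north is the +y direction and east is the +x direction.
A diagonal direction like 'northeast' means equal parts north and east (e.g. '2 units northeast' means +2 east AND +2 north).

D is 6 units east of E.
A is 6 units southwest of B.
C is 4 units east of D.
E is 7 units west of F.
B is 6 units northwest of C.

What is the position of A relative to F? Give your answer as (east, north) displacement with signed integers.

Place F at the origin (east=0, north=0).
  E is 7 units west of F: delta (east=-7, north=+0); E at (east=-7, north=0).
  D is 6 units east of E: delta (east=+6, north=+0); D at (east=-1, north=0).
  C is 4 units east of D: delta (east=+4, north=+0); C at (east=3, north=0).
  B is 6 units northwest of C: delta (east=-6, north=+6); B at (east=-3, north=6).
  A is 6 units southwest of B: delta (east=-6, north=-6); A at (east=-9, north=0).
Therefore A relative to F: (east=-9, north=0).

Answer: A is at (east=-9, north=0) relative to F.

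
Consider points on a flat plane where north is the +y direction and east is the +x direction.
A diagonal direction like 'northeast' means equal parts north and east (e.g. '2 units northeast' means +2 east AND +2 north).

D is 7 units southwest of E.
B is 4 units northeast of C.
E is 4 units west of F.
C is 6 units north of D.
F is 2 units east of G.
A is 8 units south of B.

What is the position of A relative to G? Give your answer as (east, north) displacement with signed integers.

Answer: A is at (east=-5, north=-5) relative to G.

Derivation:
Place G at the origin (east=0, north=0).
  F is 2 units east of G: delta (east=+2, north=+0); F at (east=2, north=0).
  E is 4 units west of F: delta (east=-4, north=+0); E at (east=-2, north=0).
  D is 7 units southwest of E: delta (east=-7, north=-7); D at (east=-9, north=-7).
  C is 6 units north of D: delta (east=+0, north=+6); C at (east=-9, north=-1).
  B is 4 units northeast of C: delta (east=+4, north=+4); B at (east=-5, north=3).
  A is 8 units south of B: delta (east=+0, north=-8); A at (east=-5, north=-5).
Therefore A relative to G: (east=-5, north=-5).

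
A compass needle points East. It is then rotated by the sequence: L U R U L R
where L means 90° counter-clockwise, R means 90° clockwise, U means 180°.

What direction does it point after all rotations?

Start: East
  L (left (90° counter-clockwise)) -> North
  U (U-turn (180°)) -> South
  R (right (90° clockwise)) -> West
  U (U-turn (180°)) -> East
  L (left (90° counter-clockwise)) -> North
  R (right (90° clockwise)) -> East
Final: East

Answer: Final heading: East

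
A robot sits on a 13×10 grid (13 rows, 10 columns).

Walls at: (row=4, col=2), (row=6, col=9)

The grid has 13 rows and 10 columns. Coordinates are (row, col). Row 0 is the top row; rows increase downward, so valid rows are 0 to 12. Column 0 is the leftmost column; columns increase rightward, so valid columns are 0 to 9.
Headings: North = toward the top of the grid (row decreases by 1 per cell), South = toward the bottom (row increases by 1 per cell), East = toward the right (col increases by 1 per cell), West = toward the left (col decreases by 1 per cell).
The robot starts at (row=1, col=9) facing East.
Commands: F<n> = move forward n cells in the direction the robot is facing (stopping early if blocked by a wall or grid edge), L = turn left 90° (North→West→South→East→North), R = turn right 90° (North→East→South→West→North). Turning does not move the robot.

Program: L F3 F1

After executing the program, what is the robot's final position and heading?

Start: (row=1, col=9), facing East
  L: turn left, now facing North
  F3: move forward 1/3 (blocked), now at (row=0, col=9)
  F1: move forward 0/1 (blocked), now at (row=0, col=9)
Final: (row=0, col=9), facing North

Answer: Final position: (row=0, col=9), facing North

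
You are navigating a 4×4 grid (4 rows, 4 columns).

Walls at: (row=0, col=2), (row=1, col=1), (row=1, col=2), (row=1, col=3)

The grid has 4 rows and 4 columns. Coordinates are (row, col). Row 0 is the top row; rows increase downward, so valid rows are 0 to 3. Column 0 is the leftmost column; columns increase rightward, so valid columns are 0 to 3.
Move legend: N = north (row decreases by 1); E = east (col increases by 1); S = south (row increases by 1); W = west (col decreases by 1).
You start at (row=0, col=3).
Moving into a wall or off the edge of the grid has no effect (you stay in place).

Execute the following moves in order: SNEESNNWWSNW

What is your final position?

Answer: Final position: (row=0, col=3)

Derivation:
Start: (row=0, col=3)
  S (south): blocked, stay at (row=0, col=3)
  N (north): blocked, stay at (row=0, col=3)
  E (east): blocked, stay at (row=0, col=3)
  E (east): blocked, stay at (row=0, col=3)
  S (south): blocked, stay at (row=0, col=3)
  N (north): blocked, stay at (row=0, col=3)
  N (north): blocked, stay at (row=0, col=3)
  W (west): blocked, stay at (row=0, col=3)
  W (west): blocked, stay at (row=0, col=3)
  S (south): blocked, stay at (row=0, col=3)
  N (north): blocked, stay at (row=0, col=3)
  W (west): blocked, stay at (row=0, col=3)
Final: (row=0, col=3)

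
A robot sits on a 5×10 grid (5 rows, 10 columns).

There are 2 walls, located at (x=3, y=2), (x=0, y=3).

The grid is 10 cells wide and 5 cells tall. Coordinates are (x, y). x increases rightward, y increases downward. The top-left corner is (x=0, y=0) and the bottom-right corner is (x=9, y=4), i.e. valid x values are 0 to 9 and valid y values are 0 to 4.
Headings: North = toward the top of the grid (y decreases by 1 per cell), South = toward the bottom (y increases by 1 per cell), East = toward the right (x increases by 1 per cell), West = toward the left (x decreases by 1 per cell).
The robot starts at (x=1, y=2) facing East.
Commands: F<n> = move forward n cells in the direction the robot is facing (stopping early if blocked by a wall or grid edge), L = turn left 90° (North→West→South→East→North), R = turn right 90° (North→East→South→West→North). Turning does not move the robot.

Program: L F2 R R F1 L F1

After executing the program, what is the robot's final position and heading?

Start: (x=1, y=2), facing East
  L: turn left, now facing North
  F2: move forward 2, now at (x=1, y=0)
  R: turn right, now facing East
  R: turn right, now facing South
  F1: move forward 1, now at (x=1, y=1)
  L: turn left, now facing East
  F1: move forward 1, now at (x=2, y=1)
Final: (x=2, y=1), facing East

Answer: Final position: (x=2, y=1), facing East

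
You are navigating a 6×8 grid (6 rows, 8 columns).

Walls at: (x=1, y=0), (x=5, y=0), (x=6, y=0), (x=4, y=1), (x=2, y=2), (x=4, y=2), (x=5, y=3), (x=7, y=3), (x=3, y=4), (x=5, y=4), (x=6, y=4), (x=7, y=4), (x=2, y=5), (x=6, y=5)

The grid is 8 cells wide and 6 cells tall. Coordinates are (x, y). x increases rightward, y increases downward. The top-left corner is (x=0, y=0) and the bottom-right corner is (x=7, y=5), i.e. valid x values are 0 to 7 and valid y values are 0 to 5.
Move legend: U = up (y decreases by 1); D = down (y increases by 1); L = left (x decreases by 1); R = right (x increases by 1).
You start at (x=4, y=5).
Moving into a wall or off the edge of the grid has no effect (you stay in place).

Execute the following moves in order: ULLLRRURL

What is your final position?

Start: (x=4, y=5)
  U (up): (x=4, y=5) -> (x=4, y=4)
  [×3]L (left): blocked, stay at (x=4, y=4)
  R (right): blocked, stay at (x=4, y=4)
  R (right): blocked, stay at (x=4, y=4)
  U (up): (x=4, y=4) -> (x=4, y=3)
  R (right): blocked, stay at (x=4, y=3)
  L (left): (x=4, y=3) -> (x=3, y=3)
Final: (x=3, y=3)

Answer: Final position: (x=3, y=3)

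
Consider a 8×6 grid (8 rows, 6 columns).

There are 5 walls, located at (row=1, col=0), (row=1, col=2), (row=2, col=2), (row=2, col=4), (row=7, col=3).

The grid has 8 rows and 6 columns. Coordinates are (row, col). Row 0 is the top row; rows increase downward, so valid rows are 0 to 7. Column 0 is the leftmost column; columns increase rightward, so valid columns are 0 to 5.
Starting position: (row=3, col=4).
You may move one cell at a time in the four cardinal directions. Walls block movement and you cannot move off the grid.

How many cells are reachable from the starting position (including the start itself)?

BFS flood-fill from (row=3, col=4):
  Distance 0: (row=3, col=4)
  Distance 1: (row=3, col=3), (row=3, col=5), (row=4, col=4)
  Distance 2: (row=2, col=3), (row=2, col=5), (row=3, col=2), (row=4, col=3), (row=4, col=5), (row=5, col=4)
  Distance 3: (row=1, col=3), (row=1, col=5), (row=3, col=1), (row=4, col=2), (row=5, col=3), (row=5, col=5), (row=6, col=4)
  Distance 4: (row=0, col=3), (row=0, col=5), (row=1, col=4), (row=2, col=1), (row=3, col=0), (row=4, col=1), (row=5, col=2), (row=6, col=3), (row=6, col=5), (row=7, col=4)
  Distance 5: (row=0, col=2), (row=0, col=4), (row=1, col=1), (row=2, col=0), (row=4, col=0), (row=5, col=1), (row=6, col=2), (row=7, col=5)
  Distance 6: (row=0, col=1), (row=5, col=0), (row=6, col=1), (row=7, col=2)
  Distance 7: (row=0, col=0), (row=6, col=0), (row=7, col=1)
  Distance 8: (row=7, col=0)
Total reachable: 43 (grid has 43 open cells total)

Answer: Reachable cells: 43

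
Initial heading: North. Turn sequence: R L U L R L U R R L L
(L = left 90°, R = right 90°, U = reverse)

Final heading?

Start: North
  R (right (90° clockwise)) -> East
  L (left (90° counter-clockwise)) -> North
  U (U-turn (180°)) -> South
  L (left (90° counter-clockwise)) -> East
  R (right (90° clockwise)) -> South
  L (left (90° counter-clockwise)) -> East
  U (U-turn (180°)) -> West
  R (right (90° clockwise)) -> North
  R (right (90° clockwise)) -> East
  L (left (90° counter-clockwise)) -> North
  L (left (90° counter-clockwise)) -> West
Final: West

Answer: Final heading: West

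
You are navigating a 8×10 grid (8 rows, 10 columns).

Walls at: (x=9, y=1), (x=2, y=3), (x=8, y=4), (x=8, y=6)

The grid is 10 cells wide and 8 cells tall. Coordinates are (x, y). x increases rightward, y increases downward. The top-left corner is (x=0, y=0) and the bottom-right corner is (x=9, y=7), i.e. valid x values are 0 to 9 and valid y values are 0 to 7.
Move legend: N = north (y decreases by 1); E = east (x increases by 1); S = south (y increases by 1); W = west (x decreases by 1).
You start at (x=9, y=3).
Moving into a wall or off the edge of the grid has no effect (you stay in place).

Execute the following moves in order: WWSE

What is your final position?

Answer: Final position: (x=7, y=4)

Derivation:
Start: (x=9, y=3)
  W (west): (x=9, y=3) -> (x=8, y=3)
  W (west): (x=8, y=3) -> (x=7, y=3)
  S (south): (x=7, y=3) -> (x=7, y=4)
  E (east): blocked, stay at (x=7, y=4)
Final: (x=7, y=4)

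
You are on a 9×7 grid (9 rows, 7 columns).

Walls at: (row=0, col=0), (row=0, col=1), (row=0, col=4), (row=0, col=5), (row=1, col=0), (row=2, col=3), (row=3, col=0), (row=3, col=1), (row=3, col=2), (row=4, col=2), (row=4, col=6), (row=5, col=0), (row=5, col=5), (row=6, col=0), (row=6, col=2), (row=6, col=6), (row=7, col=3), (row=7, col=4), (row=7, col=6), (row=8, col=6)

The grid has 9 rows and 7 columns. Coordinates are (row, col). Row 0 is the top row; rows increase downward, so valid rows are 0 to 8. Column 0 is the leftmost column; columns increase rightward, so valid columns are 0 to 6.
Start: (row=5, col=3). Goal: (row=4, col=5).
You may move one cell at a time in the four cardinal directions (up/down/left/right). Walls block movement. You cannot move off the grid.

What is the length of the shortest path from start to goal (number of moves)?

BFS from (row=5, col=3) until reaching (row=4, col=5):
  Distance 0: (row=5, col=3)
  Distance 1: (row=4, col=3), (row=5, col=2), (row=5, col=4), (row=6, col=3)
  Distance 2: (row=3, col=3), (row=4, col=4), (row=5, col=1), (row=6, col=4)
  Distance 3: (row=3, col=4), (row=4, col=1), (row=4, col=5), (row=6, col=1), (row=6, col=5)  <- goal reached here
One shortest path (3 moves): (row=5, col=3) -> (row=5, col=4) -> (row=4, col=4) -> (row=4, col=5)

Answer: Shortest path length: 3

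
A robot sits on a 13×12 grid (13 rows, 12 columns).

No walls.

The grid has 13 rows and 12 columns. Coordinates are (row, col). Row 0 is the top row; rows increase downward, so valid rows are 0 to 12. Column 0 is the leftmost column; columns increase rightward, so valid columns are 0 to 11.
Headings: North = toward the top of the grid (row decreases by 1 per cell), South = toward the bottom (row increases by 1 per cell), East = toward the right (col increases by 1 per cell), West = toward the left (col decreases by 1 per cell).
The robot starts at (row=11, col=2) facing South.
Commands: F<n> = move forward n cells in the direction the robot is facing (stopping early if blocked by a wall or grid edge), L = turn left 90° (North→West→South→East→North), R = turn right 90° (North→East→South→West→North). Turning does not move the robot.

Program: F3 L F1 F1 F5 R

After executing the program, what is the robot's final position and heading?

Answer: Final position: (row=12, col=9), facing South

Derivation:
Start: (row=11, col=2), facing South
  F3: move forward 1/3 (blocked), now at (row=12, col=2)
  L: turn left, now facing East
  F1: move forward 1, now at (row=12, col=3)
  F1: move forward 1, now at (row=12, col=4)
  F5: move forward 5, now at (row=12, col=9)
  R: turn right, now facing South
Final: (row=12, col=9), facing South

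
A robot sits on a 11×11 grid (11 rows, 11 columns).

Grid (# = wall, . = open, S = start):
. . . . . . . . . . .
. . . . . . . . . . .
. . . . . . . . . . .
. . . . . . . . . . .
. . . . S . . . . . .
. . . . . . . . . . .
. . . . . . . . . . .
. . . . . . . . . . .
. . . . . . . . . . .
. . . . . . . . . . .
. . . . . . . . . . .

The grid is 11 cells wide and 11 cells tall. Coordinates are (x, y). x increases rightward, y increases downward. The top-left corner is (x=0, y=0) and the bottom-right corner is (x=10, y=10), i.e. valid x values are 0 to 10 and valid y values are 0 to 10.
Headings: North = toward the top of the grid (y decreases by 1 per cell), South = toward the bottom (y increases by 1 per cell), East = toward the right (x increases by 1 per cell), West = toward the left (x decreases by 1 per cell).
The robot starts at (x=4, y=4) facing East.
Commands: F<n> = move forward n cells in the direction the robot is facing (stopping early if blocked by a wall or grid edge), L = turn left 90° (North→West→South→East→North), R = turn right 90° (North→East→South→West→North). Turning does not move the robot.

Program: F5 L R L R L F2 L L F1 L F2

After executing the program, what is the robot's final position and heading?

Start: (x=4, y=4), facing East
  F5: move forward 5, now at (x=9, y=4)
  L: turn left, now facing North
  R: turn right, now facing East
  L: turn left, now facing North
  R: turn right, now facing East
  L: turn left, now facing North
  F2: move forward 2, now at (x=9, y=2)
  L: turn left, now facing West
  L: turn left, now facing South
  F1: move forward 1, now at (x=9, y=3)
  L: turn left, now facing East
  F2: move forward 1/2 (blocked), now at (x=10, y=3)
Final: (x=10, y=3), facing East

Answer: Final position: (x=10, y=3), facing East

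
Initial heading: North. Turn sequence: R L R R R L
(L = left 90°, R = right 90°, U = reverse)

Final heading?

Start: North
  R (right (90° clockwise)) -> East
  L (left (90° counter-clockwise)) -> North
  R (right (90° clockwise)) -> East
  R (right (90° clockwise)) -> South
  R (right (90° clockwise)) -> West
  L (left (90° counter-clockwise)) -> South
Final: South

Answer: Final heading: South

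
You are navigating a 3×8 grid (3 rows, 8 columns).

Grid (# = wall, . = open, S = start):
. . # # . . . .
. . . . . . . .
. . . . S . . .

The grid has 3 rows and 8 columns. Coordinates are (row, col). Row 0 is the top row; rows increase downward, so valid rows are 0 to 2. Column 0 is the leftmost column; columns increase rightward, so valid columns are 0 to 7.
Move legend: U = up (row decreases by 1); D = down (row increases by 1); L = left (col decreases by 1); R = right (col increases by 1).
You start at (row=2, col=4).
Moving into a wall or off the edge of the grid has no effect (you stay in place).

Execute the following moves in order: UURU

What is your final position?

Start: (row=2, col=4)
  U (up): (row=2, col=4) -> (row=1, col=4)
  U (up): (row=1, col=4) -> (row=0, col=4)
  R (right): (row=0, col=4) -> (row=0, col=5)
  U (up): blocked, stay at (row=0, col=5)
Final: (row=0, col=5)

Answer: Final position: (row=0, col=5)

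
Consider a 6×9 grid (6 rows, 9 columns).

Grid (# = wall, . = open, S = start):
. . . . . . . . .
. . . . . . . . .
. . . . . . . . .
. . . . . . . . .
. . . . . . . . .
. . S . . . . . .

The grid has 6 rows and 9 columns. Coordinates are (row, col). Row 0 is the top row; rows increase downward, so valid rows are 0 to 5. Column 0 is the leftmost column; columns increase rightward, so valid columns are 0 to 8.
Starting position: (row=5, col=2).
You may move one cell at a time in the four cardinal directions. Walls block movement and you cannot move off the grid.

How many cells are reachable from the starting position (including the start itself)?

BFS flood-fill from (row=5, col=2):
  Distance 0: (row=5, col=2)
  Distance 1: (row=4, col=2), (row=5, col=1), (row=5, col=3)
  Distance 2: (row=3, col=2), (row=4, col=1), (row=4, col=3), (row=5, col=0), (row=5, col=4)
  Distance 3: (row=2, col=2), (row=3, col=1), (row=3, col=3), (row=4, col=0), (row=4, col=4), (row=5, col=5)
  Distance 4: (row=1, col=2), (row=2, col=1), (row=2, col=3), (row=3, col=0), (row=3, col=4), (row=4, col=5), (row=5, col=6)
  Distance 5: (row=0, col=2), (row=1, col=1), (row=1, col=3), (row=2, col=0), (row=2, col=4), (row=3, col=5), (row=4, col=6), (row=5, col=7)
  Distance 6: (row=0, col=1), (row=0, col=3), (row=1, col=0), (row=1, col=4), (row=2, col=5), (row=3, col=6), (row=4, col=7), (row=5, col=8)
  Distance 7: (row=0, col=0), (row=0, col=4), (row=1, col=5), (row=2, col=6), (row=3, col=7), (row=4, col=8)
  Distance 8: (row=0, col=5), (row=1, col=6), (row=2, col=7), (row=3, col=8)
  Distance 9: (row=0, col=6), (row=1, col=7), (row=2, col=8)
  Distance 10: (row=0, col=7), (row=1, col=8)
  Distance 11: (row=0, col=8)
Total reachable: 54 (grid has 54 open cells total)

Answer: Reachable cells: 54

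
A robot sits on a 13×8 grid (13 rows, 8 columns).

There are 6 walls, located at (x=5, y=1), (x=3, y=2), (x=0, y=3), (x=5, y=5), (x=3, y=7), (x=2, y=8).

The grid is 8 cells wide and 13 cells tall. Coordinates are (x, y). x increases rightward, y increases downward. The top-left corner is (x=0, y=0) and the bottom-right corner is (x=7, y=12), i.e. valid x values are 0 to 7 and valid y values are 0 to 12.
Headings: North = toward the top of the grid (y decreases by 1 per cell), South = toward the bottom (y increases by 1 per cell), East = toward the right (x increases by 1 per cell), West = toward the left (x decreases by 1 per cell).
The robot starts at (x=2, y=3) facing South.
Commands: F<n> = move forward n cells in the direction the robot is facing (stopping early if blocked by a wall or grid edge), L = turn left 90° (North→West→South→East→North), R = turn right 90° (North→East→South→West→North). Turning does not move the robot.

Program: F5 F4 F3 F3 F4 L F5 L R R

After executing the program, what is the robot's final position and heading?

Start: (x=2, y=3), facing South
  F5: move forward 4/5 (blocked), now at (x=2, y=7)
  F4: move forward 0/4 (blocked), now at (x=2, y=7)
  F3: move forward 0/3 (blocked), now at (x=2, y=7)
  F3: move forward 0/3 (blocked), now at (x=2, y=7)
  F4: move forward 0/4 (blocked), now at (x=2, y=7)
  L: turn left, now facing East
  F5: move forward 0/5 (blocked), now at (x=2, y=7)
  L: turn left, now facing North
  R: turn right, now facing East
  R: turn right, now facing South
Final: (x=2, y=7), facing South

Answer: Final position: (x=2, y=7), facing South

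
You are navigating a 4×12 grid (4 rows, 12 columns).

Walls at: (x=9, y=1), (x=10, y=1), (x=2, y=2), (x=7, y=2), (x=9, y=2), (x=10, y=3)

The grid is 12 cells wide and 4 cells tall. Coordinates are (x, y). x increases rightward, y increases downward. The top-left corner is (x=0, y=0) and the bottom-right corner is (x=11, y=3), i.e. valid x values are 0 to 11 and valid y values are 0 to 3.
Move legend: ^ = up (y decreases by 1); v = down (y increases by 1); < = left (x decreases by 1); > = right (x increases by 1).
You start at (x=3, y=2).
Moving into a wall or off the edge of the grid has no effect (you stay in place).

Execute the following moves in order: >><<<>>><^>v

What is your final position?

Start: (x=3, y=2)
  > (right): (x=3, y=2) -> (x=4, y=2)
  > (right): (x=4, y=2) -> (x=5, y=2)
  < (left): (x=5, y=2) -> (x=4, y=2)
  < (left): (x=4, y=2) -> (x=3, y=2)
  < (left): blocked, stay at (x=3, y=2)
  > (right): (x=3, y=2) -> (x=4, y=2)
  > (right): (x=4, y=2) -> (x=5, y=2)
  > (right): (x=5, y=2) -> (x=6, y=2)
  < (left): (x=6, y=2) -> (x=5, y=2)
  ^ (up): (x=5, y=2) -> (x=5, y=1)
  > (right): (x=5, y=1) -> (x=6, y=1)
  v (down): (x=6, y=1) -> (x=6, y=2)
Final: (x=6, y=2)

Answer: Final position: (x=6, y=2)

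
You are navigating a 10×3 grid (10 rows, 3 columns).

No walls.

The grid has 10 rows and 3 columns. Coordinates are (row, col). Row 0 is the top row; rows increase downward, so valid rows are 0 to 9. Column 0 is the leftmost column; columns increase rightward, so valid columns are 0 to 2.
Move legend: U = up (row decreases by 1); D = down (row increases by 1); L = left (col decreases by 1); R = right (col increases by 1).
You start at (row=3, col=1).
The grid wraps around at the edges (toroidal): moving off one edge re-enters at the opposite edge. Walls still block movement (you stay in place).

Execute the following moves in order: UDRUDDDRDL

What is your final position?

Start: (row=3, col=1)
  U (up): (row=3, col=1) -> (row=2, col=1)
  D (down): (row=2, col=1) -> (row=3, col=1)
  R (right): (row=3, col=1) -> (row=3, col=2)
  U (up): (row=3, col=2) -> (row=2, col=2)
  D (down): (row=2, col=2) -> (row=3, col=2)
  D (down): (row=3, col=2) -> (row=4, col=2)
  D (down): (row=4, col=2) -> (row=5, col=2)
  R (right): (row=5, col=2) -> (row=5, col=0)
  D (down): (row=5, col=0) -> (row=6, col=0)
  L (left): (row=6, col=0) -> (row=6, col=2)
Final: (row=6, col=2)

Answer: Final position: (row=6, col=2)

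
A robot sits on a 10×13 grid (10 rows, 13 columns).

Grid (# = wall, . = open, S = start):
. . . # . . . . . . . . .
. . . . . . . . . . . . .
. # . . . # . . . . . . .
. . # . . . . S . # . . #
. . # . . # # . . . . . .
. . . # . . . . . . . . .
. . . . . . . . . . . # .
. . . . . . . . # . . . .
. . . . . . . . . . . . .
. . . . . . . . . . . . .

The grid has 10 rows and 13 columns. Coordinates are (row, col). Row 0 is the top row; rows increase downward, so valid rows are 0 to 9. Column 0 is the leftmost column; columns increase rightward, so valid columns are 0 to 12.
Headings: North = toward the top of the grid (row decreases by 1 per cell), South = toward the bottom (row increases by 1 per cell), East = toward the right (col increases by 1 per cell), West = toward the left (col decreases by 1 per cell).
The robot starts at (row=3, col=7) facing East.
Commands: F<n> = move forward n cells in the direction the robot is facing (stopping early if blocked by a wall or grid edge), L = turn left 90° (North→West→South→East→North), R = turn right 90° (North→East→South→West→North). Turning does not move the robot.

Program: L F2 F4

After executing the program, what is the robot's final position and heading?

Answer: Final position: (row=0, col=7), facing North

Derivation:
Start: (row=3, col=7), facing East
  L: turn left, now facing North
  F2: move forward 2, now at (row=1, col=7)
  F4: move forward 1/4 (blocked), now at (row=0, col=7)
Final: (row=0, col=7), facing North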